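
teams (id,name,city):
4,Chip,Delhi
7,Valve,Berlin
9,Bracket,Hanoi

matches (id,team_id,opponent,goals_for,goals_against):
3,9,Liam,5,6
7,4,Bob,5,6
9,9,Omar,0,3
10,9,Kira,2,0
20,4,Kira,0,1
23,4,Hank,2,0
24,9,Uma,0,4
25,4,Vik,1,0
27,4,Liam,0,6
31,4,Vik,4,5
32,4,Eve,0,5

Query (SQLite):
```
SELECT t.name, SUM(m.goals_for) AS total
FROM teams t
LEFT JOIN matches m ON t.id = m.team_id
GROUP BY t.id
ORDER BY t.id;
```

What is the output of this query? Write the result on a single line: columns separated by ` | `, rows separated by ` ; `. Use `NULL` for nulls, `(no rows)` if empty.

Chip | 12 ; Valve | NULL ; Bracket | 7

LEFT JOIN keeps every teams row; unmatched ones get NULL for matches columns.
Group by teams.id and compute SUM(m.goals_for). SUM over an all-NULL group is NULL.
  4: ids {7, 20, 23, 25, 27, 31, 32} → SUM(m.goals_for)=12
  7: ids {—} → SUM(m.goals_for)=NULL
  9: ids {3, 9, 10, 24} → SUM(m.goals_for)=7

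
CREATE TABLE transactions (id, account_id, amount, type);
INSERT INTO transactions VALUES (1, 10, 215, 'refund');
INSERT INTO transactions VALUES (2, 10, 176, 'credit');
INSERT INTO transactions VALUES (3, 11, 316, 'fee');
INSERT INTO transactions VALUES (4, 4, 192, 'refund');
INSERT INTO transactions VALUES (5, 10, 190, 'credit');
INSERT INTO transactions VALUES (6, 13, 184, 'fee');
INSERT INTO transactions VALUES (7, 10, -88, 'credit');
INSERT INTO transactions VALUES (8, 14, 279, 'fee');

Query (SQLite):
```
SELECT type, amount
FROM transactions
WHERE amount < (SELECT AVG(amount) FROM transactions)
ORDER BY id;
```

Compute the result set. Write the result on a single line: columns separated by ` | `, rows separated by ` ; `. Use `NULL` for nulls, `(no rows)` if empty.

credit | 176 ; credit | -88

Scalar subquery: AVG(amount) over all transactions rows = 183.0.
Keep rows where amount < that value.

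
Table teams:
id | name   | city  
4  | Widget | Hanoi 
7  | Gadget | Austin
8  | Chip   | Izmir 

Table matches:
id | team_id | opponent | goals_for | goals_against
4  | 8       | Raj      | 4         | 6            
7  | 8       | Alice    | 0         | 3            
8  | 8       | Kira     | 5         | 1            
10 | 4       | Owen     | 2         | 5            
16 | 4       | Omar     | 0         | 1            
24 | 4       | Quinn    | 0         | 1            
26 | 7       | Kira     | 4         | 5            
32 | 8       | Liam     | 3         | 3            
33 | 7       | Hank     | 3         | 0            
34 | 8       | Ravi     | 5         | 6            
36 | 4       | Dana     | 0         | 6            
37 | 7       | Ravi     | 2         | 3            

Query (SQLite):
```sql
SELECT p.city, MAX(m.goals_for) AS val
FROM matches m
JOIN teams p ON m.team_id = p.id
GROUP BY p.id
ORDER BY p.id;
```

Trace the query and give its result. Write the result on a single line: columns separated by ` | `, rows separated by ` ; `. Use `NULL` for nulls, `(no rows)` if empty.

Hanoi | 2 ; Austin | 4 ; Izmir | 5

Join each matches row to its teams via team_id.
Group joined rows by teams.id; compute MAX(m.goals_for) per group.
  4: ids {10, 16, 24, 36} → MAX(m.goals_for)=2
  7: ids {26, 33, 37} → MAX(m.goals_for)=4
  8: ids {4, 7, 8, 32, 34} → MAX(m.goals_for)=5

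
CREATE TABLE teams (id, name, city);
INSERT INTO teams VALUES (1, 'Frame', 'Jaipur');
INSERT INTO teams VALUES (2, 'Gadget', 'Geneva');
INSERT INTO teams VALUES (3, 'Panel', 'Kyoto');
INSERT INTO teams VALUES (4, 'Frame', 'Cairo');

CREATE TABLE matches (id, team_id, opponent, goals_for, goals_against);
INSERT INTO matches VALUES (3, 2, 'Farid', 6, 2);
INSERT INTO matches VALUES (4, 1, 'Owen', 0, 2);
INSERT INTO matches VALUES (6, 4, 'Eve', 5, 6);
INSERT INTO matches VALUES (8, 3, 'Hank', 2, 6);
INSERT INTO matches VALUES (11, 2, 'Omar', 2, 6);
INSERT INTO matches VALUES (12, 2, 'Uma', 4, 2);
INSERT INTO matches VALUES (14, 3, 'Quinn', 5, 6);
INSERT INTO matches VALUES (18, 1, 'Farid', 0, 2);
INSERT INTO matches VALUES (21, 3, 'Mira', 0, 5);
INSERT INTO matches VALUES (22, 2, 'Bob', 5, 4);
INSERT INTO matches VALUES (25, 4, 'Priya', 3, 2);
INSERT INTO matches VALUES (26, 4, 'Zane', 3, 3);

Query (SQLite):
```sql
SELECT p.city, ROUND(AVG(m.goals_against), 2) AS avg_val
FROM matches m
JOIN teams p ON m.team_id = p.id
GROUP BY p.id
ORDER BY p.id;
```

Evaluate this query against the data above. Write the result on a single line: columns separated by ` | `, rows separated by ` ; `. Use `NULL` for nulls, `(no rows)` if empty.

Join each matches row to its teams via team_id.
Group joined rows by teams.id; compute ROUND(AVG(m.goals_against), 2) per group.
  1: ids {4, 18} → ROUND(AVG(m.goals_against), 2)=2
  2: ids {3, 11, 12, 22} → ROUND(AVG(m.goals_against), 2)=3.5
  3: ids {8, 14, 21} → ROUND(AVG(m.goals_against), 2)=5.67
  4: ids {6, 25, 26} → ROUND(AVG(m.goals_against), 2)=3.67

Jaipur | 2 ; Geneva | 3.5 ; Kyoto | 5.67 ; Cairo | 3.67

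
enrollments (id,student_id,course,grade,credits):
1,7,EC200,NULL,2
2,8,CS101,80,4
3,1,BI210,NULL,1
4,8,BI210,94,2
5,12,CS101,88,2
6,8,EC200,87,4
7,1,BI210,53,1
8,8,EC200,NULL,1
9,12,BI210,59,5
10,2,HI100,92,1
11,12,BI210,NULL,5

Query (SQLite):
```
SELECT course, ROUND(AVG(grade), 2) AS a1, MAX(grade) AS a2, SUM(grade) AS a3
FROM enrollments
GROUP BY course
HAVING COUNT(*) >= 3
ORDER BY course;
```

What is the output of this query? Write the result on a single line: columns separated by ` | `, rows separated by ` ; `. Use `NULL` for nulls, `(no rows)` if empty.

Group enrollments by course.
Per group compute: ROUND(AVG(grade), 2), MAX(grade), SUM(grade).
HAVING: drop groups with fewer than 3 rows.
  BI210: ids {3, 4, 7, 9, 11} → ROUND(AVG(grade), 2)=68.67, MAX(grade)=94, SUM(grade)=206
  CS101: ids {2, 5} → ROUND(AVG(grade), 2)=84, MAX(grade)=88, SUM(grade)=168
  EC200: ids {1, 6, 8} → ROUND(AVG(grade), 2)=87, MAX(grade)=87, SUM(grade)=87
  HI100: ids {10} → ROUND(AVG(grade), 2)=92, MAX(grade)=92, SUM(grade)=92

BI210 | 68.67 | 94 | 206 ; EC200 | 87 | 87 | 87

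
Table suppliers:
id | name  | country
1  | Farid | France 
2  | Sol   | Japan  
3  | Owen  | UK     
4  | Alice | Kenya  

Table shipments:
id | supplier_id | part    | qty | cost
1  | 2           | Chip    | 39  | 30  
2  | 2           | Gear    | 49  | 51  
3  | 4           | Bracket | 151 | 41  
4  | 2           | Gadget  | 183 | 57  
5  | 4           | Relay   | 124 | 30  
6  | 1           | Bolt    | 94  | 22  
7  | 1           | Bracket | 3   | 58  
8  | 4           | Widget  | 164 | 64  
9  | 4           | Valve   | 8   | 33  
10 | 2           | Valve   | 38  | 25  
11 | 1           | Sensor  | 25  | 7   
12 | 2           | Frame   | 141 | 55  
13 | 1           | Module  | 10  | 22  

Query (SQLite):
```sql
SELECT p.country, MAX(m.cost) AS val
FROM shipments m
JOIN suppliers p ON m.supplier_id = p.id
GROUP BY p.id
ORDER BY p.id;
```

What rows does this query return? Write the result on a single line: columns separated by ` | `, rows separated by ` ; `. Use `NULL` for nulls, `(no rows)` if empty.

France | 58 ; Japan | 57 ; Kenya | 64

Join each shipments row to its suppliers via supplier_id.
Group joined rows by suppliers.id; compute MAX(m.cost) per group.
  1: ids {6, 7, 11, 13} → MAX(m.cost)=58
  2: ids {1, 2, 4, 10, 12} → MAX(m.cost)=57
  4: ids {3, 5, 8, 9} → MAX(m.cost)=64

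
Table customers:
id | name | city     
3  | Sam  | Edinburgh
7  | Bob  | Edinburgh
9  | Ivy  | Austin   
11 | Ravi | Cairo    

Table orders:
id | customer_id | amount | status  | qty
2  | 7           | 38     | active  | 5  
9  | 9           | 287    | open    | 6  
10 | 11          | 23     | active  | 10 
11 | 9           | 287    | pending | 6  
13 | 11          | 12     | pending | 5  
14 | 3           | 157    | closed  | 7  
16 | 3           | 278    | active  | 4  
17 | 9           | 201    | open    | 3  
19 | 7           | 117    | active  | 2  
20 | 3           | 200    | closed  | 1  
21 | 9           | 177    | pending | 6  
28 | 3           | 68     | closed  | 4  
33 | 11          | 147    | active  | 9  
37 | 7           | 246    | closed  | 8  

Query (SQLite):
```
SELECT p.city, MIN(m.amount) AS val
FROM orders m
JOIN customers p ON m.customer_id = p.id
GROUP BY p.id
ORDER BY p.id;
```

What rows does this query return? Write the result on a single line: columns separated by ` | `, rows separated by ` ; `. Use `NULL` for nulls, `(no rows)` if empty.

Edinburgh | 68 ; Edinburgh | 38 ; Austin | 177 ; Cairo | 12

Join each orders row to its customers via customer_id.
Group joined rows by customers.id; compute MIN(m.amount) per group.
  3: ids {14, 16, 20, 28} → MIN(m.amount)=68
  7: ids {2, 19, 37} → MIN(m.amount)=38
  9: ids {9, 11, 17, 21} → MIN(m.amount)=177
  11: ids {10, 13, 33} → MIN(m.amount)=12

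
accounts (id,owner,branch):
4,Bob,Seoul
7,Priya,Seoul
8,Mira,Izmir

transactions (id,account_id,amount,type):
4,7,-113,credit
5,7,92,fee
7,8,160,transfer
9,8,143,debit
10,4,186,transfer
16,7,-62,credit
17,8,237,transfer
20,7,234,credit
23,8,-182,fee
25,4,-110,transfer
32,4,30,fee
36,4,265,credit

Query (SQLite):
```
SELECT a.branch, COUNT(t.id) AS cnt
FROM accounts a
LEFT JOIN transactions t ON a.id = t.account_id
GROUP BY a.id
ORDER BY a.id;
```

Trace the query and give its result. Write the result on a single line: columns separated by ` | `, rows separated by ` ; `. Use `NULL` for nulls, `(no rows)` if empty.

Seoul | 4 ; Seoul | 4 ; Izmir | 4

LEFT JOIN keeps every accounts row; unmatched ones get NULL for transactions columns.
Group by accounts.id and compute COUNT(t.id). COUNT(col) of an all-NULL group is 0.
  4: ids {10, 25, 32, 36} → COUNT(t.id)=4
  7: ids {4, 5, 16, 20} → COUNT(t.id)=4
  8: ids {7, 9, 17, 23} → COUNT(t.id)=4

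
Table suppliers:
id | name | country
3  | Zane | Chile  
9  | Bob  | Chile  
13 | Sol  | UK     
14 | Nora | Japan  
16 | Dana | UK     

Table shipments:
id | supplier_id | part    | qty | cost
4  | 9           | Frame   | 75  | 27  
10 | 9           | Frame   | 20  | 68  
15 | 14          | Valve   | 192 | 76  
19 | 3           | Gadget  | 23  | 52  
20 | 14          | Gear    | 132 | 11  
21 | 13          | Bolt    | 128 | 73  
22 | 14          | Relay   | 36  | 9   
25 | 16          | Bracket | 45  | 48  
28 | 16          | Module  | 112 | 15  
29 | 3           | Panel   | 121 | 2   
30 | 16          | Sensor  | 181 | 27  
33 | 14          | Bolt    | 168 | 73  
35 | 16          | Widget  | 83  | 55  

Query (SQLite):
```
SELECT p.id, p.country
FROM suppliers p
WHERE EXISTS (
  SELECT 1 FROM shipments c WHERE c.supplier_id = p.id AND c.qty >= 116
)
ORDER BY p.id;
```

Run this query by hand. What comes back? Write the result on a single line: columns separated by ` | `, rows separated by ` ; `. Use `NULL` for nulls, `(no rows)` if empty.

3 | Chile ; 13 | UK ; 14 | Japan ; 16 | UK

For each suppliers row, check whether any shipments with matching supplier_id has qty >= 116.
Keep rows where that is true.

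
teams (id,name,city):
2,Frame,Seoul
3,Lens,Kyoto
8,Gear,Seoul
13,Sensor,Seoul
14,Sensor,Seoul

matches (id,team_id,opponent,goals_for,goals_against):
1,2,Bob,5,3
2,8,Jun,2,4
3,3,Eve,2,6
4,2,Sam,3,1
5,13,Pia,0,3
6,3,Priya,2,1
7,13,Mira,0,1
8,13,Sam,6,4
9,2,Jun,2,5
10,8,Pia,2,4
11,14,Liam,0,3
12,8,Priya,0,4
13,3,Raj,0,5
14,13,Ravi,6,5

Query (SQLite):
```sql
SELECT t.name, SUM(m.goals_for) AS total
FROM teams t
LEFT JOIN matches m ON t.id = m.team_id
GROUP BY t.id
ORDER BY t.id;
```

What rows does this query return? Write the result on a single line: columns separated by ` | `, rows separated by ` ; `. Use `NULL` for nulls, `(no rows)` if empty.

LEFT JOIN keeps every teams row; unmatched ones get NULL for matches columns.
Group by teams.id and compute SUM(m.goals_for). SUM over an all-NULL group is NULL.
  2: ids {1, 4, 9} → SUM(m.goals_for)=10
  3: ids {3, 6, 13} → SUM(m.goals_for)=4
  8: ids {2, 10, 12} → SUM(m.goals_for)=4
  13: ids {5, 7, 8, 14} → SUM(m.goals_for)=12
  14: ids {11} → SUM(m.goals_for)=0

Frame | 10 ; Lens | 4 ; Gear | 4 ; Sensor | 12 ; Sensor | 0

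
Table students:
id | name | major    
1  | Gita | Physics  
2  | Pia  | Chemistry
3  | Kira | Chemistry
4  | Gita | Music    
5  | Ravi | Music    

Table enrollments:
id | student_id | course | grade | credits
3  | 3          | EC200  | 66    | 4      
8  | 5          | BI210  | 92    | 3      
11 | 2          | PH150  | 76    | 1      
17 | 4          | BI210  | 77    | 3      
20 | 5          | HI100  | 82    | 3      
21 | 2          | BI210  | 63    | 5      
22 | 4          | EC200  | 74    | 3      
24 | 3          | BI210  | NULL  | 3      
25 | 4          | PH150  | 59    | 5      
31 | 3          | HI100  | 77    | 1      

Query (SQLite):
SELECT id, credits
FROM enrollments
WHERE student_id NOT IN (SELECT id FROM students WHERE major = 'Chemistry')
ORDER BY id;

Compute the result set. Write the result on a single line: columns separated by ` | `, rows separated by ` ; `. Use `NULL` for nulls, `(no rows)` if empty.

8 | 3 ; 17 | 3 ; 20 | 3 ; 22 | 3 ; 25 | 5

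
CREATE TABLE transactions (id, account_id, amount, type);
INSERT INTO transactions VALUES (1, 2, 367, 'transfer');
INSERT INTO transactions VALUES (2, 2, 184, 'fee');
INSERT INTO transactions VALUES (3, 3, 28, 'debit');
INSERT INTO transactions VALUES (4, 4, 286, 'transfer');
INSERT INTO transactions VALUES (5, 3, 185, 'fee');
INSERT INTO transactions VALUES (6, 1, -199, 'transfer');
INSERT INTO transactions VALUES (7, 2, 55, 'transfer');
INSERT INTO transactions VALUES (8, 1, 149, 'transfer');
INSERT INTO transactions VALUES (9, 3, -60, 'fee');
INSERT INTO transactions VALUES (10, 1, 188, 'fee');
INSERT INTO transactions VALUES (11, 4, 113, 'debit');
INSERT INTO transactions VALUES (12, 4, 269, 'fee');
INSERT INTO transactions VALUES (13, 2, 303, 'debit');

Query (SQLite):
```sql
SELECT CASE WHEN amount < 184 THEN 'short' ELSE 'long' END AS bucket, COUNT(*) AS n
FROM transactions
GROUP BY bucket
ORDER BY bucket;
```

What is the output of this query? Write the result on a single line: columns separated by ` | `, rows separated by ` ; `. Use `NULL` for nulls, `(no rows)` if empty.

Bucket rows by amount < 184 → 'short' else 'long'; count each bucket.

long | 7 ; short | 6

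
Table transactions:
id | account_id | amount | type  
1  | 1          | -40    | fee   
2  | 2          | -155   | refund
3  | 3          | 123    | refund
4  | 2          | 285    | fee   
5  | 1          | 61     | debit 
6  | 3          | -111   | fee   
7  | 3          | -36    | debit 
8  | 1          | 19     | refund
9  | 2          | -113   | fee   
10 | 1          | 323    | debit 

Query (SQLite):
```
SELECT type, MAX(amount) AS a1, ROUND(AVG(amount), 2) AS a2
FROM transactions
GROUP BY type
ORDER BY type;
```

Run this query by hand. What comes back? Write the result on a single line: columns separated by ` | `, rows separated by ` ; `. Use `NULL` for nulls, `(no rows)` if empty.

Group transactions by type.
Per group compute: MAX(amount), ROUND(AVG(amount), 2).
  debit: ids {5, 7, 10} → MAX(amount)=323, ROUND(AVG(amount), 2)=116
  fee: ids {1, 4, 6, 9} → MAX(amount)=285, ROUND(AVG(amount), 2)=5.25
  refund: ids {2, 3, 8} → MAX(amount)=123, ROUND(AVG(amount), 2)=-4.33

debit | 323 | 116 ; fee | 285 | 5.25 ; refund | 123 | -4.33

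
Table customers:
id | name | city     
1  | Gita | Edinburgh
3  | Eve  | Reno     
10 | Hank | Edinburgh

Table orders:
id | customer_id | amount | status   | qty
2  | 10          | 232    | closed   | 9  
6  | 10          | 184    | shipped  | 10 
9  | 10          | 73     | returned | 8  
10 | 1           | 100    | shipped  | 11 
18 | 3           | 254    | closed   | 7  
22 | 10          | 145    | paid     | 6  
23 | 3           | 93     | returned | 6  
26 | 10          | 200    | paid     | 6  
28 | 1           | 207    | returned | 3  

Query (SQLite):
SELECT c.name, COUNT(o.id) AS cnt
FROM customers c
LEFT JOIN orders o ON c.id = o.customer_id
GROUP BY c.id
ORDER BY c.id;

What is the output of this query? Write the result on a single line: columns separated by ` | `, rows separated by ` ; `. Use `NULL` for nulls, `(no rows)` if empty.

Gita | 2 ; Eve | 2 ; Hank | 5

LEFT JOIN keeps every customers row; unmatched ones get NULL for orders columns.
Group by customers.id and compute COUNT(o.id). COUNT(col) of an all-NULL group is 0.
  1: ids {10, 28} → COUNT(o.id)=2
  3: ids {18, 23} → COUNT(o.id)=2
  10: ids {2, 6, 9, 22, 26} → COUNT(o.id)=5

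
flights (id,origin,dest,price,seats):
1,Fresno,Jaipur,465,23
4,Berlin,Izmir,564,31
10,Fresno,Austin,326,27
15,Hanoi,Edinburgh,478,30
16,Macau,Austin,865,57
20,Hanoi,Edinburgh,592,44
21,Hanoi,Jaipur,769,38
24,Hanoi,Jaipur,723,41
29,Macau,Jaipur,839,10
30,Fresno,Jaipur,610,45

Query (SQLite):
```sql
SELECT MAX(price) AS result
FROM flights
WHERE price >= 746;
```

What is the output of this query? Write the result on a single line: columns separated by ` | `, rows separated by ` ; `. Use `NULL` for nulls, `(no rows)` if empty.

Rows where price >= 746 → price values: [865, 769, 839].
MAX of non-NULL values = 865.

865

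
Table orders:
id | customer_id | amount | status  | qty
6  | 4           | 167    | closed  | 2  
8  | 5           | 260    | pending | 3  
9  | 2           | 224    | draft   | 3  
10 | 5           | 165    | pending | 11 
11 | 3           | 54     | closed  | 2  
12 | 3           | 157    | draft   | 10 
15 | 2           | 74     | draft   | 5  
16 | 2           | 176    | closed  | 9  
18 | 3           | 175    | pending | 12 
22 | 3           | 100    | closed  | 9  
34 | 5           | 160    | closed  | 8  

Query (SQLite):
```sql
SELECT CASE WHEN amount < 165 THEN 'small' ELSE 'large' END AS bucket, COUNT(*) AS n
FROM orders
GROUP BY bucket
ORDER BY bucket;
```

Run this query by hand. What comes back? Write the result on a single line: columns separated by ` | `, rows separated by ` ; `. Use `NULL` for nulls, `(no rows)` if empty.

large | 6 ; small | 5

Bucket rows by amount < 165 → 'small' else 'large'; count each bucket.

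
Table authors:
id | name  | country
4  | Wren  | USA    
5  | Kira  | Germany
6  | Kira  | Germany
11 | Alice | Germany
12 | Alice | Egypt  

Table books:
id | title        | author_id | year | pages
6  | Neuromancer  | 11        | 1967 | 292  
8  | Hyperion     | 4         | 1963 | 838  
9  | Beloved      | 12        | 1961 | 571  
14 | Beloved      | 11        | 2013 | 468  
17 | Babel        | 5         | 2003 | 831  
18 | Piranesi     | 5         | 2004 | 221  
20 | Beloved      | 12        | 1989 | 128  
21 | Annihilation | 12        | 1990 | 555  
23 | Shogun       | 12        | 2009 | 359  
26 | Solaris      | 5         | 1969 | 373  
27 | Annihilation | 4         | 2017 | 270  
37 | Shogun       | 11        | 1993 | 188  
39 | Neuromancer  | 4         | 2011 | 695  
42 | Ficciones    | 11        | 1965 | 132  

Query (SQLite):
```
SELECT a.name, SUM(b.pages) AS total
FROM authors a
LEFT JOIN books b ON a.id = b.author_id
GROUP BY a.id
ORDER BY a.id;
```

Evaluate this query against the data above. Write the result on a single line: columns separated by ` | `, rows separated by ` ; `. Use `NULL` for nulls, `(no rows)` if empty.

Wren | 1803 ; Kira | 1425 ; Kira | NULL ; Alice | 1080 ; Alice | 1613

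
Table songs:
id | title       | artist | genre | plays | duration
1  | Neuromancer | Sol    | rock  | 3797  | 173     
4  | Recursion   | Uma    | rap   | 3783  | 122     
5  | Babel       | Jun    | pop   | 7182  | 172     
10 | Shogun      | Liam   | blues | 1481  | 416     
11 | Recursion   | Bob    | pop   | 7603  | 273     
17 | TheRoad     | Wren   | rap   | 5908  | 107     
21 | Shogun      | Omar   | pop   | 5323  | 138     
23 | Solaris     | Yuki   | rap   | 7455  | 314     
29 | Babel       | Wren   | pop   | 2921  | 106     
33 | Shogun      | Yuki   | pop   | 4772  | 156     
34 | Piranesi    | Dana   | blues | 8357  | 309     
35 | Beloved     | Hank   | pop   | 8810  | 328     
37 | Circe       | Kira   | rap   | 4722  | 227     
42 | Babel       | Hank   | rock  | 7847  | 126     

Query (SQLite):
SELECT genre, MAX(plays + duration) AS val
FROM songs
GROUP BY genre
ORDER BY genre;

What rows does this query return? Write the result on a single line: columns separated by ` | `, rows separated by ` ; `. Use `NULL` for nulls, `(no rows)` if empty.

blues | 8666 ; pop | 9138 ; rap | 7769 ; rock | 7973

For each row compute plays + duration.
Group by genre; take MAX of the expression per group.
  blues: ids {10, 34} → MAX(plays + duration)=8666
  pop: ids {5, 11, 21, 29, 33, 35} → MAX(plays + duration)=9138
  rap: ids {4, 17, 23, 37} → MAX(plays + duration)=7769
  rock: ids {1, 42} → MAX(plays + duration)=7973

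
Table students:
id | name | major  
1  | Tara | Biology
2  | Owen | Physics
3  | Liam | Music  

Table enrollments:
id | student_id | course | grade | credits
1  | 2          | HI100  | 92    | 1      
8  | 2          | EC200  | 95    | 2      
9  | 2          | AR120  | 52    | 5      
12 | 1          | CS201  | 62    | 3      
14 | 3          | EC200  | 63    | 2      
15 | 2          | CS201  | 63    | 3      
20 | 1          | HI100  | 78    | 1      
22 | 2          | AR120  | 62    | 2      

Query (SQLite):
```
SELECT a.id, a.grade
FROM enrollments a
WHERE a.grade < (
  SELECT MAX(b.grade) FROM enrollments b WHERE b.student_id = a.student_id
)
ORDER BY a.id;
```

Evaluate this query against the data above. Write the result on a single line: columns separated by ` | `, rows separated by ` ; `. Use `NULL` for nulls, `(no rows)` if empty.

1 | 92 ; 9 | 52 ; 12 | 62 ; 15 | 63 ; 22 | 62

For each enrollments row a, compute MAX(grade) over rows sharing a.student_id.
Keep row a if a.grade < that per-group MAX.
  student_id=1: MAX(grade) = 78
  student_id=2: MAX(grade) = 95
  student_id=3: MAX(grade) = 63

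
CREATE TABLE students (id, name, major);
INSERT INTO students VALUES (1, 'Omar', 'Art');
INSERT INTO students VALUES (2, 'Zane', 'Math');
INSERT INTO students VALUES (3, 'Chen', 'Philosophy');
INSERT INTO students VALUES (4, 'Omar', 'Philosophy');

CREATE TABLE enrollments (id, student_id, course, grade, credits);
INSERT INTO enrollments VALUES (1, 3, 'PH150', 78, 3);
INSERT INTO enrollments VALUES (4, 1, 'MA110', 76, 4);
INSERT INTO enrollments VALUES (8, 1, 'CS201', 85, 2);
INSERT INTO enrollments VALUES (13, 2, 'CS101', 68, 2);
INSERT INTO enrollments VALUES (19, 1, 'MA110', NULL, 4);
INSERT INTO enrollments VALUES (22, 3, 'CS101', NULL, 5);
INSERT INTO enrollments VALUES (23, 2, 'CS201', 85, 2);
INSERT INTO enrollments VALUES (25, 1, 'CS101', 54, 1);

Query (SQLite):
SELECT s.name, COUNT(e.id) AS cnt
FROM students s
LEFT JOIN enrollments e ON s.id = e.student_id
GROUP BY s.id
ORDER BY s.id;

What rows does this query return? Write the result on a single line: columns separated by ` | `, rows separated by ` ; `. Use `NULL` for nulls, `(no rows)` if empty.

LEFT JOIN keeps every students row; unmatched ones get NULL for enrollments columns.
Group by students.id and compute COUNT(e.id). COUNT(col) of an all-NULL group is 0.
  1: ids {4, 8, 19, 25} → COUNT(e.id)=4
  2: ids {13, 23} → COUNT(e.id)=2
  3: ids {1, 22} → COUNT(e.id)=2
  4: ids {—} → COUNT(e.id)=0

Omar | 4 ; Zane | 2 ; Chen | 2 ; Omar | 0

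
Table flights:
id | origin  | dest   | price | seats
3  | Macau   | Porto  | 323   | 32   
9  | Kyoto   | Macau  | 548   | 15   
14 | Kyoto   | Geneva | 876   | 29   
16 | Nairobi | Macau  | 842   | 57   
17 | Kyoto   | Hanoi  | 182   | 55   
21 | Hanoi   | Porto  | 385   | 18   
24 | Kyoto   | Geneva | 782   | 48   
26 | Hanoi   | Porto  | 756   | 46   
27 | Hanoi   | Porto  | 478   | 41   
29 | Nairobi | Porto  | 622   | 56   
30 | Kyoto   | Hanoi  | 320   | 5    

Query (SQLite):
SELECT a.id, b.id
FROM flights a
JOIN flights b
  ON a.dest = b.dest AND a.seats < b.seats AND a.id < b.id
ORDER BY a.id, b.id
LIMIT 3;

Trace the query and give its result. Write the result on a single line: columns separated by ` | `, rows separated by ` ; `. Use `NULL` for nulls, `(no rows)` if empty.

3 | 26 ; 3 | 27 ; 3 | 29

Pairs (a,b) with same dest, a.seats < b.seats, a.id < b.id.
dest groups: Geneva:{14,24} Hanoi:{17,30} Macau:{9,16} Porto:{3,21,26,27,29}
Ordered by (a.id, b.id); first 3.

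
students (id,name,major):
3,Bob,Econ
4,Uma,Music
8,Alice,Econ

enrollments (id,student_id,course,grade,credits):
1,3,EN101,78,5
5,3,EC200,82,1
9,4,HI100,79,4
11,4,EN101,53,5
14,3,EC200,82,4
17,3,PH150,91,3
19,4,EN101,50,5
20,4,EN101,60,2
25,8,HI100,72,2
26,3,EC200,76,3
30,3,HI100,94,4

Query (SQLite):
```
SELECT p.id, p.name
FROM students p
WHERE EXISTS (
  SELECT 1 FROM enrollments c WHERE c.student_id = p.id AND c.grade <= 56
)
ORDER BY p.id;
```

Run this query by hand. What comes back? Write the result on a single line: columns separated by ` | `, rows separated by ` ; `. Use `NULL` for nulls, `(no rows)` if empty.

4 | Uma

For each students row, check whether any enrollments with matching student_id has grade <= 56.
Keep rows where that is true.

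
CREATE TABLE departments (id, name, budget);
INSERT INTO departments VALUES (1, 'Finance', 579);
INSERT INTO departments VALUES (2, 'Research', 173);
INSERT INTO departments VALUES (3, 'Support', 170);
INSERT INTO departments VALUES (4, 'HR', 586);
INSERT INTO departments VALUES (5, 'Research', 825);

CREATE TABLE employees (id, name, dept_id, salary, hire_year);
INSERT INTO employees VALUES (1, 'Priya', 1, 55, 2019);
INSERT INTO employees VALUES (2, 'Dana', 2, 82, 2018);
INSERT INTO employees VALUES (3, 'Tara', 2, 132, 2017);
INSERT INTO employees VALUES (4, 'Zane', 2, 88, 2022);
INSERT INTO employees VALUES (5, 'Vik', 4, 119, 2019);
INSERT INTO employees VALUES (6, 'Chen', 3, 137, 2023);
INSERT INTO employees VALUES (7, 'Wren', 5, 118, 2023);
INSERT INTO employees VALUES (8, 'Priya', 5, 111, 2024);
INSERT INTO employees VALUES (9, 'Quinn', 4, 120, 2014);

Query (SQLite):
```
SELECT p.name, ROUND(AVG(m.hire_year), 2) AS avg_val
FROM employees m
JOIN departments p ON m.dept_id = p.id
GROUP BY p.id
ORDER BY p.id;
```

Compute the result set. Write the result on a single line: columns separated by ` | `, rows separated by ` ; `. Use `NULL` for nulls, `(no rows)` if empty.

Finance | 2019 ; Research | 2019 ; Support | 2023 ; HR | 2016.5 ; Research | 2023.5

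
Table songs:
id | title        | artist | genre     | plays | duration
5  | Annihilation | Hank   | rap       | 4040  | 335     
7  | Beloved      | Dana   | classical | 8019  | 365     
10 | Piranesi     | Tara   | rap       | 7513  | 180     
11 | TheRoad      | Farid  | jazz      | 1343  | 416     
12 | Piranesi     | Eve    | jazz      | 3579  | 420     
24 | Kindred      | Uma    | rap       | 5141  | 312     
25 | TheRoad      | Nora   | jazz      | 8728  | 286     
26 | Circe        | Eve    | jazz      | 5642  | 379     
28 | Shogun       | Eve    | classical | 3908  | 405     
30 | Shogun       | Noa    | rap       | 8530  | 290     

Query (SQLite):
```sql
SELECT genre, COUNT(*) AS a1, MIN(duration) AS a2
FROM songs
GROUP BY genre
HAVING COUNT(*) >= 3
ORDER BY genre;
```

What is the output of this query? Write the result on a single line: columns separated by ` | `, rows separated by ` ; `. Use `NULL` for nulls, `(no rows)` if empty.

jazz | 4 | 286 ; rap | 4 | 180

Group songs by genre.
Per group compute: COUNT(*), MIN(duration).
HAVING: drop groups with fewer than 3 rows.
  classical: ids {7, 28} → COUNT(*)=2, MIN(duration)=365
  jazz: ids {11, 12, 25, 26} → COUNT(*)=4, MIN(duration)=286
  rap: ids {5, 10, 24, 30} → COUNT(*)=4, MIN(duration)=180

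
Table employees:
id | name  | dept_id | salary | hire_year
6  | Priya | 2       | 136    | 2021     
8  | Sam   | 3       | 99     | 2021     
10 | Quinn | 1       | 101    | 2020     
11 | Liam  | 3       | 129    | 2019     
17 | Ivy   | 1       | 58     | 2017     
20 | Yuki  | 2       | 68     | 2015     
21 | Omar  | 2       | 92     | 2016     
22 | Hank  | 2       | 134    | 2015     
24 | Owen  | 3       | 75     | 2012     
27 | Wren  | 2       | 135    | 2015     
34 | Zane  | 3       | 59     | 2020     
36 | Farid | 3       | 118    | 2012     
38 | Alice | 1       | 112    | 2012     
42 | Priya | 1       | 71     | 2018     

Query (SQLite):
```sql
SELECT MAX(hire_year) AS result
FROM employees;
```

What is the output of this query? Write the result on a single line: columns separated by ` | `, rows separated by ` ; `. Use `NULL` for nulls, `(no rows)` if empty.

All hire_year values: [2021, 2021, 2020, 2019, 2017, 2015, 2016, 2015, 2012, 2015, 2020, 2012, 2012, 2018].
MAX of non-NULL values = 2021.

2021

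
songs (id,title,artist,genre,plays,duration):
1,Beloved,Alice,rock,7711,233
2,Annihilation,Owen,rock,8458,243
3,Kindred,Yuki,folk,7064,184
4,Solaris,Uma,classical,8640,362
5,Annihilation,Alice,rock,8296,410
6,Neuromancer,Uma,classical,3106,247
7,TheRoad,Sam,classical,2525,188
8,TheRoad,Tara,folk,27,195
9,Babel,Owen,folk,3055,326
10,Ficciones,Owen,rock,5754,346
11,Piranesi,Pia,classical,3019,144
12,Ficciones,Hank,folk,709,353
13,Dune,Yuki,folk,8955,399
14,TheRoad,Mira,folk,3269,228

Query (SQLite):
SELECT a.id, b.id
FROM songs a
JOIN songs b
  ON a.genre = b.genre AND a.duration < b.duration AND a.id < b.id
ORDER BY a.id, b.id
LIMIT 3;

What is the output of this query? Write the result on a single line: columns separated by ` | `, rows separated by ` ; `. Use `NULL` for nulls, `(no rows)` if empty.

1 | 2 ; 1 | 5 ; 1 | 10

Pairs (a,b) with same genre, a.duration < b.duration, a.id < b.id.
genre groups: classical:{4,6,7,11} folk:{3,8,9,12,13,14} rock:{1,2,5,10}
Ordered by (a.id, b.id); first 3.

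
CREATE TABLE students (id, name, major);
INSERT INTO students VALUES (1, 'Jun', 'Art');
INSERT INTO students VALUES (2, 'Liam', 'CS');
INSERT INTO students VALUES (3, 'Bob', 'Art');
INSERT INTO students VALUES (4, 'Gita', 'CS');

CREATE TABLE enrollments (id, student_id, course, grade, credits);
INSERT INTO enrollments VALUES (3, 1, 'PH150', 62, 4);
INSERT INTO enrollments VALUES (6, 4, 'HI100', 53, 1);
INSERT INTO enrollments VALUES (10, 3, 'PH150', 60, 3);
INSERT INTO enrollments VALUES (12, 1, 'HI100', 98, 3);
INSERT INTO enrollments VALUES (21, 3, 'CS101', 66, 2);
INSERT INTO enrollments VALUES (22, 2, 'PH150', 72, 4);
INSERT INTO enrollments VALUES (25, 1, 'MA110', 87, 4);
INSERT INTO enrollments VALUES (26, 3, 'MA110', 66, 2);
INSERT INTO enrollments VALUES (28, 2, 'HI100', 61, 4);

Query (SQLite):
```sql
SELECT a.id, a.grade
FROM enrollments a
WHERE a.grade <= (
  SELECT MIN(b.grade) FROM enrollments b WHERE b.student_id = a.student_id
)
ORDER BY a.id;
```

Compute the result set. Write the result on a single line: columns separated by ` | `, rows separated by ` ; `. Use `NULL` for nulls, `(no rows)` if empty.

3 | 62 ; 6 | 53 ; 10 | 60 ; 28 | 61

For each enrollments row a, compute MIN(grade) over rows sharing a.student_id.
Keep row a if a.grade <= that per-group MIN.
  student_id=1: MIN(grade) = 62
  student_id=2: MIN(grade) = 61
  student_id=3: MIN(grade) = 60
  student_id=4: MIN(grade) = 53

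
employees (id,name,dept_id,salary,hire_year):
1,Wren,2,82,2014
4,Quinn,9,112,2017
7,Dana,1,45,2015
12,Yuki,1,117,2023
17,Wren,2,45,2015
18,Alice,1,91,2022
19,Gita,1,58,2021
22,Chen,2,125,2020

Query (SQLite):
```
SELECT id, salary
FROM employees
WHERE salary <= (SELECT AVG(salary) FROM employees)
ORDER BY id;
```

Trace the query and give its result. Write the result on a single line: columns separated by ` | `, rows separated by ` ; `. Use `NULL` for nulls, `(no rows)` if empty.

Scalar subquery: AVG(salary) over all employees rows = 84.375.
Keep rows where salary <= that value.

1 | 82 ; 7 | 45 ; 17 | 45 ; 19 | 58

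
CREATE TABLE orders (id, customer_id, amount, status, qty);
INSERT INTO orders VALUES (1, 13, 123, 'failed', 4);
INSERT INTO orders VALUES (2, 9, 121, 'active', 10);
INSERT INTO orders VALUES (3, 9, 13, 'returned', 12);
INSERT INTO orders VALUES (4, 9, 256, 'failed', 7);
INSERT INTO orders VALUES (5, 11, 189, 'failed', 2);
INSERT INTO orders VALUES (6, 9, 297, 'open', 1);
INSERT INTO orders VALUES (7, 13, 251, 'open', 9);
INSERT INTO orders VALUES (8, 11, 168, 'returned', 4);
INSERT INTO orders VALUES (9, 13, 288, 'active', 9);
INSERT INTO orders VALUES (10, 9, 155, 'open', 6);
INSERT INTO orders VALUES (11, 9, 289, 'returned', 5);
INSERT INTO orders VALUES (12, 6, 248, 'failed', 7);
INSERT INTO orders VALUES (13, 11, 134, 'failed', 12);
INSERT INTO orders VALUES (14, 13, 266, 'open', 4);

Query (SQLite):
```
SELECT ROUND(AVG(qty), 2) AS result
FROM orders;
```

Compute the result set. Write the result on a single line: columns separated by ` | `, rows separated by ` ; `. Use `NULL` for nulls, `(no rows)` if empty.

6.57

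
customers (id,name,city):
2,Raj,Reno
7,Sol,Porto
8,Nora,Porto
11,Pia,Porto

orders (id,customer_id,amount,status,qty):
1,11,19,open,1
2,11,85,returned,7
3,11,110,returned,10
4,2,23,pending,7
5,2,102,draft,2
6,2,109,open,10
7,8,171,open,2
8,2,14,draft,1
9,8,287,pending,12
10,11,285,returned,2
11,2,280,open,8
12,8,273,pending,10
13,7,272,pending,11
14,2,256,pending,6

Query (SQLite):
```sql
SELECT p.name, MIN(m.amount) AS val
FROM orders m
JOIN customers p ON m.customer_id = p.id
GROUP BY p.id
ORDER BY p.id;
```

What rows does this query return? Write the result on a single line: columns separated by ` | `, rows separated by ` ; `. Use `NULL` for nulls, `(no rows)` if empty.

Raj | 14 ; Sol | 272 ; Nora | 171 ; Pia | 19

Join each orders row to its customers via customer_id.
Group joined rows by customers.id; compute MIN(m.amount) per group.
  2: ids {4, 5, 6, 8, 11, 14} → MIN(m.amount)=14
  7: ids {13} → MIN(m.amount)=272
  8: ids {7, 9, 12} → MIN(m.amount)=171
  11: ids {1, 2, 3, 10} → MIN(m.amount)=19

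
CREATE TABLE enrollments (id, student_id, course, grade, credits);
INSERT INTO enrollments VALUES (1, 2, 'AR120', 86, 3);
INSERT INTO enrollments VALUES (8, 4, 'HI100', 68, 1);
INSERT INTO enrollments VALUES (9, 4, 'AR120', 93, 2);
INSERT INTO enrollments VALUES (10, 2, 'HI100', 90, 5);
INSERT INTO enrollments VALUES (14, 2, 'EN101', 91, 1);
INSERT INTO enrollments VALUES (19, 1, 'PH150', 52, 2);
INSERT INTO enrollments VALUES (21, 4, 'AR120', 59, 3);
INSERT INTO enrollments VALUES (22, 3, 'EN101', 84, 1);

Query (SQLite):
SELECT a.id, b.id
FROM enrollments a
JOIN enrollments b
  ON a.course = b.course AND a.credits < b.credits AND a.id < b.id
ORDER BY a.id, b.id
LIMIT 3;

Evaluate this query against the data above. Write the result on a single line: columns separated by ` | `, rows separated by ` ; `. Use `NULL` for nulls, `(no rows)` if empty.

8 | 10 ; 9 | 21

Pairs (a,b) with same course, a.credits < b.credits, a.id < b.id.
course groups: AR120:{1,9,21} EN101:{14,22} HI100:{8,10} PH150:{19}
Ordered by (a.id, b.id); first 3.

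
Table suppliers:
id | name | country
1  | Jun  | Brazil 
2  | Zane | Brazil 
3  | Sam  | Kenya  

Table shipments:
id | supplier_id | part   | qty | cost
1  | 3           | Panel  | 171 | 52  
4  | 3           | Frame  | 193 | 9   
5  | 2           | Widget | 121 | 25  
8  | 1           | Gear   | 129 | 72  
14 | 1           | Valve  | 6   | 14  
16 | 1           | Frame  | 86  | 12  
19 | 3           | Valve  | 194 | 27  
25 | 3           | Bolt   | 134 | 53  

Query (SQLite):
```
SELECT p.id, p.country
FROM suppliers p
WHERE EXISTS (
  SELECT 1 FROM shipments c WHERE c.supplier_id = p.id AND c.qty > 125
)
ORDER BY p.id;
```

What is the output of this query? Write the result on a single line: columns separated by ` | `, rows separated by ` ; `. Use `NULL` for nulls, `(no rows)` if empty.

For each suppliers row, check whether any shipments with matching supplier_id has qty > 125.
Keep rows where that is true.

1 | Brazil ; 3 | Kenya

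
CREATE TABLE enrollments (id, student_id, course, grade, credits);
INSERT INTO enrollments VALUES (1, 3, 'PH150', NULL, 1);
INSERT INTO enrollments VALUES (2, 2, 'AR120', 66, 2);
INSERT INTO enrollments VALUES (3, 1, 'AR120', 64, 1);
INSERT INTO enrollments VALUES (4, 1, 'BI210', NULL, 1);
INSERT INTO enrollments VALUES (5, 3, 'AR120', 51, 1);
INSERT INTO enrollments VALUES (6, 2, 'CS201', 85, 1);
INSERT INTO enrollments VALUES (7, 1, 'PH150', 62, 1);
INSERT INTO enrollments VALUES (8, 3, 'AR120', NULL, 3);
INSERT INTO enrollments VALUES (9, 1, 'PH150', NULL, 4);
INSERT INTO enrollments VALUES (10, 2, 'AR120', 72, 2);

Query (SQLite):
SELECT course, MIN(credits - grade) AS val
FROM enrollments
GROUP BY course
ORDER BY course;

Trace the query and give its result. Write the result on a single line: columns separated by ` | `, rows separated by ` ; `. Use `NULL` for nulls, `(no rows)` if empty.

For each row compute credits - grade.
Group by course; take MIN of the expression per group.
  AR120: ids {2, 3, 5, 8, 10} → MIN(credits - grade)=-70
  BI210: ids {4} → MIN(credits - grade)=NULL
  CS201: ids {6} → MIN(credits - grade)=-84
  PH150: ids {1, 7, 9} → MIN(credits - grade)=-61

AR120 | -70 ; BI210 | NULL ; CS201 | -84 ; PH150 | -61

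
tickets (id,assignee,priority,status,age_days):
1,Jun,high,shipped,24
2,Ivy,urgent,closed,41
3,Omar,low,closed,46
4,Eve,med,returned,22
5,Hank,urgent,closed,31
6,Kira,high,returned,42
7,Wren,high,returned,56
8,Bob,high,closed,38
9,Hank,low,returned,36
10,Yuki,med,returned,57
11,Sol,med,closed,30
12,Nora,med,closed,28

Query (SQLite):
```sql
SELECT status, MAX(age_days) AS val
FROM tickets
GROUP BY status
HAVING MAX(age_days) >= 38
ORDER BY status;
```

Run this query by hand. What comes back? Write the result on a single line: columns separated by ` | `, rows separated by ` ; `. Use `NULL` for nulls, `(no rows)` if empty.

Partition tickets by status; compute MAX(age_days) within each group.
HAVING: keep groups where MAX(age_days) >= 38.
  closed: ids {2, 3, 5, 8, 11, 12} → MAX(age_days)=46
  returned: ids {4, 6, 7, 9, 10} → MAX(age_days)=57
  shipped: ids {1} → MAX(age_days)=24

closed | 46 ; returned | 57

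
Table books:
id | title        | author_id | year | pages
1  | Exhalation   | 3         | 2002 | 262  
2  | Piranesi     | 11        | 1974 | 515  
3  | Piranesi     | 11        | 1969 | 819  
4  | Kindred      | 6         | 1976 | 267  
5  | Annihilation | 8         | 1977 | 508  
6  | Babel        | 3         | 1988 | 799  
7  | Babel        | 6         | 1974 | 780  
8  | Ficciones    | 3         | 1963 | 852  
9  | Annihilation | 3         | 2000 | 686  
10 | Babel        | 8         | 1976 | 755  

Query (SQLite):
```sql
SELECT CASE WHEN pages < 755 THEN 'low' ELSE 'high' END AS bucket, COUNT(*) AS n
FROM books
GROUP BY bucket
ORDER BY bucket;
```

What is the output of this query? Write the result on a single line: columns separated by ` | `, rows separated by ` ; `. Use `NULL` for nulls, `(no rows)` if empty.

high | 5 ; low | 5

Bucket rows by pages < 755 → 'low' else 'high'; count each bucket.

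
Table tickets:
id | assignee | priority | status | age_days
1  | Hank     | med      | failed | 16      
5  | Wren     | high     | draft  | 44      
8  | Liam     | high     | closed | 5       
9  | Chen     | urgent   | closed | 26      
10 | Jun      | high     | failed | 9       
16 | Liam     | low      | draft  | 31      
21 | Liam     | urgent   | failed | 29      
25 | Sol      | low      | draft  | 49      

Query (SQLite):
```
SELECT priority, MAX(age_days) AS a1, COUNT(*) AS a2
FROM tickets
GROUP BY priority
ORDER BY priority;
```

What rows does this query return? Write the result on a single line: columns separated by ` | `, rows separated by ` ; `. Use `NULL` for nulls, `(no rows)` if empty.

Group tickets by priority.
Per group compute: MAX(age_days), COUNT(*).
  high: ids {5, 8, 10} → MAX(age_days)=44, COUNT(*)=3
  low: ids {16, 25} → MAX(age_days)=49, COUNT(*)=2
  med: ids {1} → MAX(age_days)=16, COUNT(*)=1
  urgent: ids {9, 21} → MAX(age_days)=29, COUNT(*)=2

high | 44 | 3 ; low | 49 | 2 ; med | 16 | 1 ; urgent | 29 | 2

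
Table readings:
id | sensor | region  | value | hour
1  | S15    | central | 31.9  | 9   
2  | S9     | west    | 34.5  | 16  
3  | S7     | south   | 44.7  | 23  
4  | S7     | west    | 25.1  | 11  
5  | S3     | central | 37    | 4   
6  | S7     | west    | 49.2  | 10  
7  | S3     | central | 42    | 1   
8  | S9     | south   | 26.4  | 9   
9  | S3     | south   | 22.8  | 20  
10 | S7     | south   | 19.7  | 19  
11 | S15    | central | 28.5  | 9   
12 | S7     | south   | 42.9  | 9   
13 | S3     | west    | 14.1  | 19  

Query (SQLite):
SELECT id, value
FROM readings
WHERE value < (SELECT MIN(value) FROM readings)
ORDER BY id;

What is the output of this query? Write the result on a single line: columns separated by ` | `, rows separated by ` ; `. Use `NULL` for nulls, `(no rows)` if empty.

(no rows)

Scalar subquery: MIN(value) over all readings rows = 14.1.
Keep rows where value < that value.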